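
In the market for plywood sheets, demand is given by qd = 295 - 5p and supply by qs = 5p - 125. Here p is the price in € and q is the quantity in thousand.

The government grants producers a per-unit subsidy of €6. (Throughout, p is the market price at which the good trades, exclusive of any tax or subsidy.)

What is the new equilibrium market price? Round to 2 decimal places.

39.00

Before the shock: 295 - 5p = 5p - 125 ⇒ 420 = 10p ⇒ p = 42, q = 85.
Since sellers receive the price plus the subsidy, the effective supply curve becomes qs = 5p - 95.
New equilibrium: 295 - 5p = 5p - 95 ⇒ 390 = 10p ⇒ p = 39, q = 100.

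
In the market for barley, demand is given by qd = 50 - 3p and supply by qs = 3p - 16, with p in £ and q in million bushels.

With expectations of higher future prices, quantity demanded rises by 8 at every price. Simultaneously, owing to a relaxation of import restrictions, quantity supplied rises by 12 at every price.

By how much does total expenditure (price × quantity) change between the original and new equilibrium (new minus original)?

+92

Solve the original market: 50 - 3p = 3p - 16, hence p = 11 and q = 17.
After the shift, demand is qd = 58 - 3p and supply is qs = 3p - 4.
Equate the new curves: 58 - 3p = 3p - 4, giving 62 = 6p, p = 31/3 ≈ 10.3333, q = 27.
Expenditure moves from 11×17 = 187 to 10.3333×27 = 279; change = +92.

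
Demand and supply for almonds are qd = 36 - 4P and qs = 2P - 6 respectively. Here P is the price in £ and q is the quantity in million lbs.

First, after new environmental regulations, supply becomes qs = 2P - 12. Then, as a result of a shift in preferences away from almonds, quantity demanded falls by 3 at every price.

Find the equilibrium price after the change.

7.5

Initially, 36 - 4P = 2P - 6, so 42 = 6P and P = 7, q = 8.
The shock moves the curves to qd = 33 - 4P and qs = 2P - 12.
Setting them equal: 33 - 4P = 2P - 12 → 45 = 6P, so P = 7.5 and q = 3.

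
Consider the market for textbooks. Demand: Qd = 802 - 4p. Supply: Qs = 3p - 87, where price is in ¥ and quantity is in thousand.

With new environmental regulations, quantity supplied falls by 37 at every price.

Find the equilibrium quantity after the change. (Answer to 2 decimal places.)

Original equilibrium: 802 - 4p = 3p - 87 gives 889 = 7p, so p = 127 and Q = 294.
With the change applied: demand Qd = 802 - 4p, supply Qs = 3p - 124.
Setting them equal: 802 - 4p = 3p - 124 → 926 = 7p, so p = 926/7 ≈ 132.2857 and Q = 1910/7 ≈ 272.8571.

272.86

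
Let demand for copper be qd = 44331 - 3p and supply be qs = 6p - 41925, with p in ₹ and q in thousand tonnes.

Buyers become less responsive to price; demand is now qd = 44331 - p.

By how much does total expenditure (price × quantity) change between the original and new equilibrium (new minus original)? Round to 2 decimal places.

+245111386.78

Original equilibrium: 44331 - 3p = 6p - 41925 gives 86256 = 9p, so p = 9584 and q = 15579.
With the change applied: demand qd = 44331 - p, supply qs = 6p - 41925.
New equilibrium: 44331 - p = 6p - 41925 ⇒ 86256 = 7p ⇒ p = 86256/7 ≈ 12322.2857, q = 224061/7 ≈ 32008.7143.
Expenditure moves from 9584×15579 = 149309136 to 12322.2857×32008.7143 = 394420522.7755; change = +245111386.78.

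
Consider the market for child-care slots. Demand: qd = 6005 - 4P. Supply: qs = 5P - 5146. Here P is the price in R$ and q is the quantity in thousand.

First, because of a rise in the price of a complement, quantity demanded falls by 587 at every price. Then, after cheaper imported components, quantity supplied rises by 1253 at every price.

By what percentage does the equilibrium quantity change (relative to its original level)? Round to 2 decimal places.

Before the shock: 6005 - 4P = 5P - 5146 ⇒ 11151 = 9P ⇒ P = 1239, q = 1049.
The new curves are qd = 5418 - 4P (demand) and qs = 5P - 3893 (supply).
Setting them equal: 5418 - 4P = 5P - 3893 → 9311 = 9P, so P = 9311/9 ≈ 1034.5556 and q = 11518/9 ≈ 1279.7778.
%Δq = (1279.7778 − 1049) / 1049 × 100 = +22.00%.

+22.00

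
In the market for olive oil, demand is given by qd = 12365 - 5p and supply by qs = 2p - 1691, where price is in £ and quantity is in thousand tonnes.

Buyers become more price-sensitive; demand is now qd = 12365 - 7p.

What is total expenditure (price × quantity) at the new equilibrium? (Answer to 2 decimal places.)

2237333.43

Initially, 12365 - 5p = 2p - 1691, so 14056 = 7p and p = 2008, q = 2325.
After the shift, demand is qd = 12365 - 7p and supply is qs = 2p - 1691.
Setting them equal: 12365 - 7p = 2p - 1691 → 14056 = 9p, so p = 14056/9 ≈ 1561.7778 and q = 12893/9 ≈ 1432.5556.
New expenditure = 1561.7778 × 1432.5556 = 2237333.43.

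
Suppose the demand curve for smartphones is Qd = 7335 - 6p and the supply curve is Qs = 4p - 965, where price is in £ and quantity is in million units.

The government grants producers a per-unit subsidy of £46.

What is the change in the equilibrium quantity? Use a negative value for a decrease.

+110.4

Original equilibrium: 7335 - 6p = 4p - 965 gives 8300 = 10p, so p = 830 and Q = 2355.
Since sellers receive the price plus the subsidy, the effective supply curve becomes Qs = 4p - 781.
New equilibrium: 7335 - 6p = 4p - 781 ⇒ 8116 = 10p ⇒ p = 811.6, Q = 2465.4.
ΔQ = 2465.4 − 2355 = +110.4.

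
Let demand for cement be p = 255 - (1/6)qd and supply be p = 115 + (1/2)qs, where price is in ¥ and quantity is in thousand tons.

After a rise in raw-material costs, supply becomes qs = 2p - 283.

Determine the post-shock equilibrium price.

Solve the original market: 1530 - 6p = 2p - 230, hence p = 220 and q = 210.
The new curves are qd = 1530 - 6p (demand) and qs = 2p - 283 (supply).
Equate the new curves: 1530 - 6p = 2p - 283, giving 1813 = 8p, p = 226.625, q = 170.25.

226.625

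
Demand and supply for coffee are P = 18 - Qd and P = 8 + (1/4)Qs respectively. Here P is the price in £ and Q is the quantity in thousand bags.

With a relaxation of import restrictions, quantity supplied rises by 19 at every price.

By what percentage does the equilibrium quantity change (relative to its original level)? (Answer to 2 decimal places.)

Before the shock: 18 - P = 4P - 32 ⇒ 50 = 5P ⇒ P = 10, Q = 8.
After the shift, demand is Qd = 18 - P and supply is Qs = 4P - 13.
New equilibrium: 18 - P = 4P - 13 ⇒ 31 = 5P ⇒ P = 6.2, Q = 11.8.
%ΔQ = (11.8 − 8) / 8 × 100 = +47.50%.

+47.50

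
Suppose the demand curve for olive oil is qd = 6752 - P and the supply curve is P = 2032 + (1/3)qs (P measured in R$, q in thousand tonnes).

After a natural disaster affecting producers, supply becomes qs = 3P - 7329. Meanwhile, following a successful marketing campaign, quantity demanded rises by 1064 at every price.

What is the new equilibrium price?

Solve the original market: 6752 - P = 3P - 6096, hence P = 3212 and q = 3540.
After the shift, demand is qd = 7816 - P and supply is qs = 3P - 7329.
Clearing the new market: 7816 - P = 3P - 7329, so P = 3786.25 and q = 4029.75.

3786.25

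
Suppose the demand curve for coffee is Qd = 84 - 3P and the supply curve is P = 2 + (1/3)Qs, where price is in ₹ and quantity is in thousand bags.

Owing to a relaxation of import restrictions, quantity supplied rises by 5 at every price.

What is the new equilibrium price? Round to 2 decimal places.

Initially, 84 - 3P = 3P - 6, so 90 = 6P and P = 15, Q = 39.
The shock moves the curves to Qd = 84 - 3P and Qs = 3P - 1.
New equilibrium: 84 - 3P = 3P - 1 ⇒ 85 = 6P ⇒ P = 85/6 ≈ 14.1667, Q = 41.5.

14.17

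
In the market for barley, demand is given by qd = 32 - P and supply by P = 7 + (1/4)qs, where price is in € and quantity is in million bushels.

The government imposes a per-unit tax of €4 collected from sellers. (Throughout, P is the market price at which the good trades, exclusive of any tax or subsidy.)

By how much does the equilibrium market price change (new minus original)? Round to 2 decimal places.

+3.20

Before the shock: 32 - P = 4P - 28 ⇒ 60 = 5P ⇒ P = 12, q = 20.
Since sellers keep the price net of the tax, the effective supply curve becomes qs = 4P - 44.
New equilibrium: 32 - P = 4P - 44 ⇒ 76 = 5P ⇒ P = 15.2, q = 16.8.
ΔP = 15.2 − 12 = +3.20.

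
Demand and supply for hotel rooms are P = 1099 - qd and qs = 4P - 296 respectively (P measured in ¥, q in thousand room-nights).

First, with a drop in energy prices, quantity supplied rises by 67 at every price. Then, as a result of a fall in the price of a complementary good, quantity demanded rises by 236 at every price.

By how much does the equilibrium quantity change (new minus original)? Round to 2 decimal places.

Initially, 1099 - P = 4P - 296, so 1395 = 5P and P = 279, q = 820.
With the change applied: demand qd = 1335 - P, supply qs = 4P - 229.
Setting them equal: 1335 - P = 4P - 229 → 1564 = 5P, so P = 312.8 and q = 1022.2.
Δq = 1022.2 − 820 = +202.20.

+202.20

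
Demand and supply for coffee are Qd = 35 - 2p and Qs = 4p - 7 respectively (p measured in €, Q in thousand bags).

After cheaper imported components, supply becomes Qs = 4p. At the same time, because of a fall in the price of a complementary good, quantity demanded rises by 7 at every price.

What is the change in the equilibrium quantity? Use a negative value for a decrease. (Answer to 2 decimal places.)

Before the shock: 35 - 2p = 4p - 7 ⇒ 42 = 6p ⇒ p = 7, Q = 21.
The new curves are Qd = 42 - 2p (demand) and Qs = 4p (supply).
Setting them equal: 42 - 2p = 4p → 42 = 6p, so p = 7 and Q = 28.
ΔQ = 28 − 21 = +7.00.

+7.00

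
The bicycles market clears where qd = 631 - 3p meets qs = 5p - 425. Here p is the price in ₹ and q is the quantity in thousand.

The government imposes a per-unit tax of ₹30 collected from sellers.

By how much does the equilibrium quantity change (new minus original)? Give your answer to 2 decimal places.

Solve the original market: 631 - 3p = 5p - 425, hence p = 132 and q = 235.
Since sellers keep the price net of the tax, the effective supply curve becomes qs = 5p - 575.
New equilibrium: 631 - 3p = 5p - 575 ⇒ 1206 = 8p ⇒ p = 150.75, q = 178.75.
Δq = 178.75 − 235 = -56.25.

-56.25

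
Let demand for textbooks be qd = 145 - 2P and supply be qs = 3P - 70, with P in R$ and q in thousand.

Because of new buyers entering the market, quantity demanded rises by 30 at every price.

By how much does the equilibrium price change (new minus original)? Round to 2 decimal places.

Solve the original market: 145 - 2P = 3P - 70, hence P = 43 and q = 59.
After the shift, demand is qd = 175 - 2P and supply is qs = 3P - 70.
Clearing the new market: 175 - 2P = 3P - 70, so P = 49 and q = 77.
ΔP = 49 − 43 = +6.00.

+6.00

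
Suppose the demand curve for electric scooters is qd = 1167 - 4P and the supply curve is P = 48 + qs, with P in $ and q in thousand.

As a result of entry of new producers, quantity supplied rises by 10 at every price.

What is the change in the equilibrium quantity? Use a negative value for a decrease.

+8

Initially, 1167 - 4P = P - 48, so 1215 = 5P and P = 243, q = 195.
After the shift, demand is qd = 1167 - 4P and supply is qs = P - 38.
New equilibrium: 1167 - 4P = P - 38 ⇒ 1205 = 5P ⇒ P = 241, q = 203.
Δq = 203 − 195 = +8.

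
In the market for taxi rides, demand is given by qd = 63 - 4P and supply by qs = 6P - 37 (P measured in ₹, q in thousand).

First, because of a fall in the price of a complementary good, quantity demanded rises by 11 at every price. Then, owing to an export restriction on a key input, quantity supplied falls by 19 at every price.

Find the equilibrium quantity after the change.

22

Solve the original market: 63 - 4P = 6P - 37, hence P = 10 and q = 23.
The shock moves the curves to qd = 74 - 4P and qs = 6P - 56.
Clearing the new market: 74 - 4P = 6P - 56, so P = 13 and q = 22.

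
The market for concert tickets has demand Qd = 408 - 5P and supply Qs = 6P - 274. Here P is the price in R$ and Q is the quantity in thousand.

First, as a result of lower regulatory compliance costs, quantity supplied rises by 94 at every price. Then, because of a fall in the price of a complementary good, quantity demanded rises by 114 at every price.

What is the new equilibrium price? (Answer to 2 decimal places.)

63.82

Before the shock: 408 - 5P = 6P - 274 ⇒ 682 = 11P ⇒ P = 62, Q = 98.
After the shift, demand is Qd = 522 - 5P and supply is Qs = 6P - 180.
New equilibrium: 522 - 5P = 6P - 180 ⇒ 702 = 11P ⇒ P = 702/11 ≈ 63.8182, Q = 2232/11 ≈ 202.9091.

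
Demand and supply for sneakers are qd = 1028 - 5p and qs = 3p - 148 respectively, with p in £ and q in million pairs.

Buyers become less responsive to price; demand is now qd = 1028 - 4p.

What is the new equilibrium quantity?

356

Before the shock: 1028 - 5p = 3p - 148 ⇒ 1176 = 8p ⇒ p = 147, q = 293.
The new curves are qd = 1028 - 4p (demand) and qs = 3p - 148 (supply).
Setting them equal: 1028 - 4p = 3p - 148 → 1176 = 7p, so p = 168 and q = 356.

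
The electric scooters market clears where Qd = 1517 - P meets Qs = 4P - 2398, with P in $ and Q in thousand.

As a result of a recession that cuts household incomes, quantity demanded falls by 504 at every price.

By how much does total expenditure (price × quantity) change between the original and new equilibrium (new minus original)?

Original equilibrium: 1517 - P = 4P - 2398 gives 3915 = 5P, so P = 783 and Q = 734.
After the shift, demand is Qd = 1013 - P and supply is Qs = 4P - 2398.
Clearing the new market: 1013 - P = 4P - 2398, so P = 682.2 and Q = 330.8.
Expenditure moves from 783×734 = 574722 to 682.2×330.8 = 225671.76; change = -349050.24.

-349050.24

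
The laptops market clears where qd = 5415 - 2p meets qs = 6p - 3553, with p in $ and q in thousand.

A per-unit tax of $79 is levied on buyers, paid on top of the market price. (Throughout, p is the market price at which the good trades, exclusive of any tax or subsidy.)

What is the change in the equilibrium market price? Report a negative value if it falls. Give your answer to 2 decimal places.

-19.75

Initially, 5415 - 2p = 6p - 3553, so 8968 = 8p and p = 1121, q = 3173.
Since buyers pay the price plus the tax, the effective demand curve becomes qd = 5257 - 2p.
Clearing the new market: 5257 - 2p = 6p - 3553, so p = 1101.25 and q = 3054.5.
Δp = 1101.25 − 1121 = -19.75.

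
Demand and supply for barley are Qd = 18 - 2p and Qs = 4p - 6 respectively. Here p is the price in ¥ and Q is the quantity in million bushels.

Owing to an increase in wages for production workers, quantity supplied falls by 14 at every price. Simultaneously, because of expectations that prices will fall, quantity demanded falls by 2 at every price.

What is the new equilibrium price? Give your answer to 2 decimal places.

Solve the original market: 18 - 2p = 4p - 6, hence p = 4 and Q = 10.
After the shift, demand is Qd = 16 - 2p and supply is Qs = 4p - 20.
New equilibrium: 16 - 2p = 4p - 20 ⇒ 36 = 6p ⇒ p = 6, Q = 4.

6.00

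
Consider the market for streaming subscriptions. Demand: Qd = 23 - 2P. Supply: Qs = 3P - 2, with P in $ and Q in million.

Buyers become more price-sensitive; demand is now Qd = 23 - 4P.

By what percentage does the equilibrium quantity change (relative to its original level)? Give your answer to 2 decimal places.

-32.97

Before the shock: 23 - 2P = 3P - 2 ⇒ 25 = 5P ⇒ P = 5, Q = 13.
The shock moves the curves to Qd = 23 - 4P and Qs = 3P - 2.
Setting them equal: 23 - 4P = 3P - 2 → 25 = 7P, so P = 25/7 ≈ 3.5714 and Q = 61/7 ≈ 8.7143.
%ΔQ = (8.7143 − 13) / 13 × 100 = -32.97%.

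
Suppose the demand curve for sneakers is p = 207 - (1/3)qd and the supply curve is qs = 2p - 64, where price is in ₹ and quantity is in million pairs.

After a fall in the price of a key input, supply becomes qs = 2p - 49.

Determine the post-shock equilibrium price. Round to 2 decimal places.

Before the shock: 621 - 3p = 2p - 64 ⇒ 685 = 5p ⇒ p = 137, q = 210.
The shock moves the curves to qd = 621 - 3p and qs = 2p - 49.
New equilibrium: 621 - 3p = 2p - 49 ⇒ 670 = 5p ⇒ p = 134, q = 219.

134.00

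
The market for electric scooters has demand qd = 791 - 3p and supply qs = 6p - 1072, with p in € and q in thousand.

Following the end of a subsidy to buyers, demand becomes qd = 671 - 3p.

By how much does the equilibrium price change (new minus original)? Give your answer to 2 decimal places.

Initially, 791 - 3p = 6p - 1072, so 1863 = 9p and p = 207, q = 170.
After the shift, demand is qd = 671 - 3p and supply is qs = 6p - 1072.
Clearing the new market: 671 - 3p = 6p - 1072, so p = 581/3 ≈ 193.6667 and q = 90.
Δp = 193.6667 − 207 = -13.33.

-13.33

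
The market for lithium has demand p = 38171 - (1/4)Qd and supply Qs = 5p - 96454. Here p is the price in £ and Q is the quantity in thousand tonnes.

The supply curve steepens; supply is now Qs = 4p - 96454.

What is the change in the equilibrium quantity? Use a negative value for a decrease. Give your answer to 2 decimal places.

Original equilibrium: 152684 - 4p = 5p - 96454 gives 249138 = 9p, so p = 27682 and Q = 41956.
After the shift, demand is Qd = 152684 - 4p and supply is Qs = 4p - 96454.
Equate the new curves: 152684 - 4p = 4p - 96454, giving 249138 = 8p, p = 31142.25, Q = 28115.
ΔQ = 28115 − 41956 = -13841.00.

-13841.00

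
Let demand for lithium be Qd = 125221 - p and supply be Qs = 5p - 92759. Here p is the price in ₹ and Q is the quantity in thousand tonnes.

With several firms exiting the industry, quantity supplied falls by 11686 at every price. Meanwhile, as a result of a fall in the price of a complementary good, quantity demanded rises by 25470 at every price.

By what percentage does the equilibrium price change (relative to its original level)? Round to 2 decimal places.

+17.05

Original equilibrium: 125221 - p = 5p - 92759 gives 217980 = 6p, so p = 36330 and Q = 88891.
The new curves are Qd = 150691 - p (demand) and Qs = 5p - 104445 (supply).
Equate the new curves: 150691 - p = 5p - 104445, giving 255136 = 6p, p = 127568/3 ≈ 42522.6667, Q = 324505/3 ≈ 108168.3333.
%Δp = (42522.6667 − 36330) / 36330 × 100 = +17.05%.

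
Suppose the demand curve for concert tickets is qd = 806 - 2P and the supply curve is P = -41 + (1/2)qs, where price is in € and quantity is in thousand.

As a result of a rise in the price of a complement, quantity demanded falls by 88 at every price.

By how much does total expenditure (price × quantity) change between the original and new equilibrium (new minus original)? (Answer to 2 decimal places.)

Solve the original market: 806 - 2P = 2P + 82, hence P = 181 and q = 444.
After the shift, demand is qd = 718 - 2P and supply is qs = 2P + 82.
Clearing the new market: 718 - 2P = 2P + 82, so P = 159 and q = 400.
Expenditure moves from 181×444 = 80364 to 159×400 = 63600; change = -16764.00.

-16764.00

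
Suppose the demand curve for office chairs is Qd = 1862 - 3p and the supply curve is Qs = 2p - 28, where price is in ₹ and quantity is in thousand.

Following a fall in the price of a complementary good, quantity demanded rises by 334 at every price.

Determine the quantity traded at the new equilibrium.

Initially, 1862 - 3p = 2p - 28, so 1890 = 5p and p = 378, Q = 728.
After the shift, demand is Qd = 2196 - 3p and supply is Qs = 2p - 28.
New equilibrium: 2196 - 3p = 2p - 28 ⇒ 2224 = 5p ⇒ p = 444.8, Q = 861.6.

861.6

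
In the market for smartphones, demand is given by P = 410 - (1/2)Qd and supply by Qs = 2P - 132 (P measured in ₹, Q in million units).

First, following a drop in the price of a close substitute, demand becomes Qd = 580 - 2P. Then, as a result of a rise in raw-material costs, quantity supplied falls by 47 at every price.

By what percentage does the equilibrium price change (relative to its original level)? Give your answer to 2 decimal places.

Original equilibrium: 820 - 2P = 2P - 132 gives 952 = 4P, so P = 238 and Q = 344.
With the change applied: demand Qd = 580 - 2P, supply Qs = 2P - 179.
Clearing the new market: 580 - 2P = 2P - 179, so P = 189.75 and Q = 200.5.
%ΔP = (189.75 − 238) / 238 × 100 = -20.27%.

-20.27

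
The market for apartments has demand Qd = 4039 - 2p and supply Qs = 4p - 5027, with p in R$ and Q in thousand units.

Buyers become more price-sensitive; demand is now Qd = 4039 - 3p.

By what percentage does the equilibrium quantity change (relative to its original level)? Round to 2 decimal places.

-84.90

Initially, 4039 - 2p = 4p - 5027, so 9066 = 6p and p = 1511, Q = 1017.
The shock moves the curves to Qd = 4039 - 3p and Qs = 4p - 5027.
Setting them equal: 4039 - 3p = 4p - 5027 → 9066 = 7p, so p = 9066/7 ≈ 1295.1429 and Q = 1075/7 ≈ 153.5714.
%ΔQ = (153.5714 − 1017) / 1017 × 100 = -84.90%.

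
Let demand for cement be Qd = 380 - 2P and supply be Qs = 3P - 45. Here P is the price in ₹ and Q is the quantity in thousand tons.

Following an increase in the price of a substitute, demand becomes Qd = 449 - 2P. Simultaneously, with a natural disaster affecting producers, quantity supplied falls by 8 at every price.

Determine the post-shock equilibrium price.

Initially, 380 - 2P = 3P - 45, so 425 = 5P and P = 85, Q = 210.
The new curves are Qd = 449 - 2P (demand) and Qs = 3P - 53 (supply).
Clearing the new market: 449 - 2P = 3P - 53, so P = 100.4 and Q = 248.2.

100.4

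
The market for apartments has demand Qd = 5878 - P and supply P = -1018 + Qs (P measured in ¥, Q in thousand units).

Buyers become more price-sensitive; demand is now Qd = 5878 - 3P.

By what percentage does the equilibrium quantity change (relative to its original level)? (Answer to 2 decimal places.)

Original equilibrium: 5878 - P = P + 1018 gives 4860 = 2P, so P = 2430 and Q = 3448.
The new curves are Qd = 5878 - 3P (demand) and Qs = P + 1018 (supply).
New equilibrium: 5878 - 3P = P + 1018 ⇒ 4860 = 4P ⇒ P = 1215, Q = 2233.
%ΔQ = (2233 − 3448) / 3448 × 100 = -35.24%.

-35.24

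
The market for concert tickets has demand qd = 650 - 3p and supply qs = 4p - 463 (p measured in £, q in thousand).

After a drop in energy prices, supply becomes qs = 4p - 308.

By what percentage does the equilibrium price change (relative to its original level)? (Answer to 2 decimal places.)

-13.93

Solve the original market: 650 - 3p = 4p - 463, hence p = 159 and q = 173.
With the change applied: demand qd = 650 - 3p, supply qs = 4p - 308.
Setting them equal: 650 - 3p = 4p - 308 → 958 = 7p, so p = 958/7 ≈ 136.8571 and q = 1676/7 ≈ 239.4286.
%Δp = (136.8571 − 159) / 159 × 100 = -13.93%.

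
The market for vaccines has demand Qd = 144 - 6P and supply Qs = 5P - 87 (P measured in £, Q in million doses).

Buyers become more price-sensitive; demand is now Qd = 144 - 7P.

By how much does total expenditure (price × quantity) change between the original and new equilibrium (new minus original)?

Initially, 144 - 6P = 5P - 87, so 231 = 11P and P = 21, Q = 18.
After the shift, demand is Qd = 144 - 7P and supply is Qs = 5P - 87.
Setting them equal: 144 - 7P = 5P - 87 → 231 = 12P, so P = 19.25 and Q = 9.25.
Expenditure moves from 21×18 = 378 to 19.25×9.25 = 178.0625; change = -199.9375.

-199.9375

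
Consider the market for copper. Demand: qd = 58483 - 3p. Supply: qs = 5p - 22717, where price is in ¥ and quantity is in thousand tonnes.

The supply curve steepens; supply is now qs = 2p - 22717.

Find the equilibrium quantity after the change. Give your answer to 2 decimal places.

9763.00

Before the shock: 58483 - 3p = 5p - 22717 ⇒ 81200 = 8p ⇒ p = 10150, q = 28033.
The shock moves the curves to qd = 58483 - 3p and qs = 2p - 22717.
Setting them equal: 58483 - 3p = 2p - 22717 → 81200 = 5p, so p = 16240 and q = 9763.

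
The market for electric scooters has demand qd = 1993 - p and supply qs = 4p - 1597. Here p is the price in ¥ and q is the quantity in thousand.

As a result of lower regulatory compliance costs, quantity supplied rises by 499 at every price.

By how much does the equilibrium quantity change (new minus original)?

Before the shock: 1993 - p = 4p - 1597 ⇒ 3590 = 5p ⇒ p = 718, q = 1275.
The new curves are qd = 1993 - p (demand) and qs = 4p - 1098 (supply).
New equilibrium: 1993 - p = 4p - 1098 ⇒ 3091 = 5p ⇒ p = 618.2, q = 1374.8.
Δq = 1374.8 − 1275 = +99.8.

+99.8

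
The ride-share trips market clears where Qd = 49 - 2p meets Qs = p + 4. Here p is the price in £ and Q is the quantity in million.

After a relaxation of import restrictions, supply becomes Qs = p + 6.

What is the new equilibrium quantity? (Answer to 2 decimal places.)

20.33

Initially, 49 - 2p = p + 4, so 45 = 3p and p = 15, Q = 19.
With the change applied: demand Qd = 49 - 2p, supply Qs = p + 6.
New equilibrium: 49 - 2p = p + 6 ⇒ 43 = 3p ⇒ p = 43/3 ≈ 14.3333, Q = 61/3 ≈ 20.3333.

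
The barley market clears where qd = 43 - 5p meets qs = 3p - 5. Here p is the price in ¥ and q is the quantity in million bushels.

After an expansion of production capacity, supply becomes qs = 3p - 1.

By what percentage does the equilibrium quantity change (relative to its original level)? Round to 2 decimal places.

+19.23

Solve the original market: 43 - 5p = 3p - 5, hence p = 6 and q = 13.
The new curves are qd = 43 - 5p (demand) and qs = 3p - 1 (supply).
New equilibrium: 43 - 5p = 3p - 1 ⇒ 44 = 8p ⇒ p = 5.5, q = 15.5.
%Δq = (15.5 − 13) / 13 × 100 = +19.23%.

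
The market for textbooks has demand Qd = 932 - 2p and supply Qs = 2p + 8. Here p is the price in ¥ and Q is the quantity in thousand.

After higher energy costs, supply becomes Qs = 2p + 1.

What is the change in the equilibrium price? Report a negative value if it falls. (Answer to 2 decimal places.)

+1.75

Solve the original market: 932 - 2p = 2p + 8, hence p = 231 and Q = 470.
The new curves are Qd = 932 - 2p (demand) and Qs = 2p + 1 (supply).
New equilibrium: 932 - 2p = 2p + 1 ⇒ 931 = 4p ⇒ p = 232.75, Q = 466.5.
Δp = 232.75 − 231 = +1.75.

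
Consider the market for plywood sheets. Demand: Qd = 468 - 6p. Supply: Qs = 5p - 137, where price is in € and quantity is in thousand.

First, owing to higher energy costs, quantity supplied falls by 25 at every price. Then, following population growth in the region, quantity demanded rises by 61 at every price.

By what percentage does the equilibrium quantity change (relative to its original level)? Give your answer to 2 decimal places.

Initially, 468 - 6p = 5p - 137, so 605 = 11p and p = 55, Q = 138.
The new curves are Qd = 529 - 6p (demand) and Qs = 5p - 162 (supply).
Equate the new curves: 529 - 6p = 5p - 162, giving 691 = 11p, p = 691/11 ≈ 62.8182, Q = 1673/11 ≈ 152.0909.
%ΔQ = (152.0909 − 138) / 138 × 100 = +10.21%.

+10.21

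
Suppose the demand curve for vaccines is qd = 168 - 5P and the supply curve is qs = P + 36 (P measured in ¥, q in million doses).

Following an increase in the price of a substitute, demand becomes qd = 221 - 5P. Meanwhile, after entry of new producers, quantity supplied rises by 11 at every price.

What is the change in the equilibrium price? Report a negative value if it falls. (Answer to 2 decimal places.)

Original equilibrium: 168 - 5P = P + 36 gives 132 = 6P, so P = 22 and q = 58.
The shock moves the curves to qd = 221 - 5P and qs = P + 47.
Clearing the new market: 221 - 5P = P + 47, so P = 29 and q = 76.
ΔP = 29 − 22 = +7.00.

+7.00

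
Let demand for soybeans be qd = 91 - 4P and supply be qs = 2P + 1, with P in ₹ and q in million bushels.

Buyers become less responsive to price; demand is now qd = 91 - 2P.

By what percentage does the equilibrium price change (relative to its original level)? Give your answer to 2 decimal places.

+50.00

Original equilibrium: 91 - 4P = 2P + 1 gives 90 = 6P, so P = 15 and q = 31.
After the shift, demand is qd = 91 - 2P and supply is qs = 2P + 1.
Clearing the new market: 91 - 2P = 2P + 1, so P = 22.5 and q = 46.
%ΔP = (22.5 − 15) / 15 × 100 = +50.00%.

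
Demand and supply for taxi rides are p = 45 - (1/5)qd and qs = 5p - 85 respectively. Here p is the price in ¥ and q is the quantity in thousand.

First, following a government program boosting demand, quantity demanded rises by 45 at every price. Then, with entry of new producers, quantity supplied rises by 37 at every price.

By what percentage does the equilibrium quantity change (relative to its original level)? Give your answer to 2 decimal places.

+58.57

Before the shock: 225 - 5p = 5p - 85 ⇒ 310 = 10p ⇒ p = 31, q = 70.
The new curves are qd = 270 - 5p (demand) and qs = 5p - 48 (supply).
Clearing the new market: 270 - 5p = 5p - 48, so p = 31.8 and q = 111.
%Δq = (111 − 70) / 70 × 100 = +58.57%.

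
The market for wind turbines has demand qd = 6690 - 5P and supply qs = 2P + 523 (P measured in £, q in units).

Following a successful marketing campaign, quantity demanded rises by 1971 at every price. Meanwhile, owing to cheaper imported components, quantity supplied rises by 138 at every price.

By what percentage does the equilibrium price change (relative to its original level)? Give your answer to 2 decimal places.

Solve the original market: 6690 - 5P = 2P + 523, hence P = 881 and q = 2285.
The new curves are qd = 8661 - 5P (demand) and qs = 2P + 661 (supply).
Equate the new curves: 8661 - 5P = 2P + 661, giving 8000 = 7P, P = 8000/7 ≈ 1142.8571, q = 20627/7 ≈ 2946.7143.
%ΔP = (1142.8571 − 881) / 881 × 100 = +29.72%.

+29.72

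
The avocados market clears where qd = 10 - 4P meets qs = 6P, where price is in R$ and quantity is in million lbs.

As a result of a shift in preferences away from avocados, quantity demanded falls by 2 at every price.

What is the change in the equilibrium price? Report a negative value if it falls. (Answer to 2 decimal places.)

Original equilibrium: 10 - 4P = 6P gives 10 = 10P, so P = 1 and q = 6.
The new curves are qd = 8 - 4P (demand) and qs = 6P (supply).
Clearing the new market: 8 - 4P = 6P, so P = 0.8 and q = 4.8.
ΔP = 0.8 − 1 = -0.20.

-0.20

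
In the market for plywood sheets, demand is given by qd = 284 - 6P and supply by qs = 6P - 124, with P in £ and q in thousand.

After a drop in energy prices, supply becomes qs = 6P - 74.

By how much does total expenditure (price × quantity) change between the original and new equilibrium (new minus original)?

+412.5

Before the shock: 284 - 6P = 6P - 124 ⇒ 408 = 12P ⇒ P = 34, q = 80.
The new curves are qd = 284 - 6P (demand) and qs = 6P - 74 (supply).
Setting them equal: 284 - 6P = 6P - 74 → 358 = 12P, so P = 179/6 ≈ 29.8333 and q = 105.
Expenditure moves from 34×80 = 2720 to 29.8333×105 = 3132.5; change = +412.5.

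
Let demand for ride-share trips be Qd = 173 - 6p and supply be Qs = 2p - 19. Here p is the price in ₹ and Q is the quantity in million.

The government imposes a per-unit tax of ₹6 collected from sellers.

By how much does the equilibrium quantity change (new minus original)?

-9

Before the shock: 173 - 6p = 2p - 19 ⇒ 192 = 8p ⇒ p = 24, Q = 29.
Since sellers keep the price net of the tax, the effective supply curve becomes Qs = 2p - 31.
Setting them equal: 173 - 6p = 2p - 31 → 204 = 8p, so p = 25.5 and Q = 20.
ΔQ = 20 − 29 = -9.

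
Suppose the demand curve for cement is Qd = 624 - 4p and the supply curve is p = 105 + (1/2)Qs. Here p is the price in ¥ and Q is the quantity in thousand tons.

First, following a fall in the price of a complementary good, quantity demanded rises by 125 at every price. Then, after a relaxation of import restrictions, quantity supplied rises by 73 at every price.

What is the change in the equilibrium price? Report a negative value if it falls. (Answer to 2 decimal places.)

+8.67

Before the shock: 624 - 4p = 2p - 210 ⇒ 834 = 6p ⇒ p = 139, Q = 68.
With the change applied: demand Qd = 749 - 4p, supply Qs = 2p - 137.
Setting them equal: 749 - 4p = 2p - 137 → 886 = 6p, so p = 443/3 ≈ 147.6667 and Q = 475/3 ≈ 158.3333.
Δp = 147.6667 − 139 = +8.67.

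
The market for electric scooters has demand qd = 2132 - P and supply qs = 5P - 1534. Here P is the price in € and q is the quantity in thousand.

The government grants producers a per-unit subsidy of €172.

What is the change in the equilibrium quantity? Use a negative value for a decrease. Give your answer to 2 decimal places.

Original equilibrium: 2132 - P = 5P - 1534 gives 3666 = 6P, so P = 611 and q = 1521.
Since sellers receive the price plus the subsidy, the effective supply curve becomes qs = 5P - 674.
Equate the new curves: 2132 - P = 5P - 674, giving 2806 = 6P, P = 1403/3 ≈ 467.6667, q = 4993/3 ≈ 1664.3333.
Δq = 1664.3333 − 1521 = +143.33.

+143.33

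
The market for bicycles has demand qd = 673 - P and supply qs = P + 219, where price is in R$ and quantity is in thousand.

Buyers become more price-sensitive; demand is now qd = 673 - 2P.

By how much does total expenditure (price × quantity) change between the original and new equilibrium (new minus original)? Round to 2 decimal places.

-45198.22

Initially, 673 - P = P + 219, so 454 = 2P and P = 227, q = 446.
After the shift, demand is qd = 673 - 2P and supply is qs = P + 219.
New equilibrium: 673 - 2P = P + 219 ⇒ 454 = 3P ⇒ P = 454/3 ≈ 151.3333, q = 1111/3 ≈ 370.3333.
Expenditure moves from 227×446 = 101242 to 151.3333×370.3333 = 56043.7778; change = -45198.22.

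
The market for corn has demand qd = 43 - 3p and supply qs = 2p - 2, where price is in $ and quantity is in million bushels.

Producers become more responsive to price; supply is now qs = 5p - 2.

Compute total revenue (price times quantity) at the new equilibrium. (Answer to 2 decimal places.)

Initially, 43 - 3p = 2p - 2, so 45 = 5p and p = 9, q = 16.
With the change applied: demand qd = 43 - 3p, supply qs = 5p - 2.
Setting them equal: 43 - 3p = 5p - 2 → 45 = 8p, so p = 5.625 and q = 26.125.
New expenditure = 5.625 × 26.125 = 146.95.

146.95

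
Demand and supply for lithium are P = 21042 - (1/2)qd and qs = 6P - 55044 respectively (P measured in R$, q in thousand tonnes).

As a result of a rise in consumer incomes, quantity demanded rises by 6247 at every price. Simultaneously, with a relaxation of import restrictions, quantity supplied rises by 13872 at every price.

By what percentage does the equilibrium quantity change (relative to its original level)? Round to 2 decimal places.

+45.80

Original equilibrium: 42084 - 2P = 6P - 55044 gives 97128 = 8P, so P = 12141 and q = 17802.
The shock moves the curves to qd = 48331 - 2P and qs = 6P - 41172.
Equate the new curves: 48331 - 2P = 6P - 41172, giving 89503 = 8P, P = 11187.875, q = 25955.25.
%Δq = (25955.25 − 17802) / 17802 × 100 = +45.80%.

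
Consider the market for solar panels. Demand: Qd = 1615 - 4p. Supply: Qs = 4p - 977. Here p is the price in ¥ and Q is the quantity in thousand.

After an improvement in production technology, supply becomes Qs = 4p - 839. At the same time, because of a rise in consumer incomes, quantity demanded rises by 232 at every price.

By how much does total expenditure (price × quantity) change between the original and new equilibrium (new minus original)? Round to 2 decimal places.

+65862.00

Initially, 1615 - 4p = 4p - 977, so 2592 = 8p and p = 324, Q = 319.
The shock moves the curves to Qd = 1847 - 4p and Qs = 4p - 839.
Setting them equal: 1847 - 4p = 4p - 839 → 2686 = 8p, so p = 335.75 and Q = 504.
Expenditure moves from 324×319 = 103356 to 335.75×504 = 169218; change = +65862.00.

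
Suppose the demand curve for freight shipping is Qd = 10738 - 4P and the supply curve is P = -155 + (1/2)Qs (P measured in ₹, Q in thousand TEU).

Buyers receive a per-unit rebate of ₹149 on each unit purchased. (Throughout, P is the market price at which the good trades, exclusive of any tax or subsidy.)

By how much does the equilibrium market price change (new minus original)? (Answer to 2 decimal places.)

Original equilibrium: 10738 - 4P = 2P + 310 gives 10428 = 6P, so P = 1738 and Q = 3786.
Since buyers' out-of-pocket price is the market price minus the rebate, the effective demand curve becomes Qd = 11334 - 4P.
Equate the new curves: 11334 - 4P = 2P + 310, giving 11024 = 6P, P = 5512/3 ≈ 1837.3333, Q = 11954/3 ≈ 3984.6667.
ΔP = 1837.3333 − 1738 = +99.33.

+99.33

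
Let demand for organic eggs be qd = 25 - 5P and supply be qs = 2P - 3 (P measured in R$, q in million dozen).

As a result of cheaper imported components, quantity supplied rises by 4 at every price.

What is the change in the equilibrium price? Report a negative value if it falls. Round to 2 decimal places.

Before the shock: 25 - 5P = 2P - 3 ⇒ 28 = 7P ⇒ P = 4, q = 5.
With the change applied: demand qd = 25 - 5P, supply qs = 2P + 1.
Equate the new curves: 25 - 5P = 2P + 1, giving 24 = 7P, P = 24/7 ≈ 3.4286, q = 55/7 ≈ 7.8571.
ΔP = 3.4286 − 4 = -0.57.

-0.57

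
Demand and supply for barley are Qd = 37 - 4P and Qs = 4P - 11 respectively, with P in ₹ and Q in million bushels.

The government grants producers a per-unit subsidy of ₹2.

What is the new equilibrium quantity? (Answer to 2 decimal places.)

17.00

Solve the original market: 37 - 4P = 4P - 11, hence P = 6 and Q = 13.
Since sellers receive the price plus the subsidy, the effective supply curve becomes Qs = 4P - 3.
Equate the new curves: 37 - 4P = 4P - 3, giving 40 = 8P, P = 5, Q = 17.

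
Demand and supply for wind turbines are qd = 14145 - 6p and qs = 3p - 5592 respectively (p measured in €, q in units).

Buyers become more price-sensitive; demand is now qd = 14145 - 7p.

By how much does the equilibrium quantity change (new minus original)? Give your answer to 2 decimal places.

-657.90

Before the shock: 14145 - 6p = 3p - 5592 ⇒ 19737 = 9p ⇒ p = 2193, q = 987.
The shock moves the curves to qd = 14145 - 7p and qs = 3p - 5592.
Equate the new curves: 14145 - 7p = 3p - 5592, giving 19737 = 10p, p = 1973.7, q = 329.1.
Δq = 329.1 − 987 = -657.90.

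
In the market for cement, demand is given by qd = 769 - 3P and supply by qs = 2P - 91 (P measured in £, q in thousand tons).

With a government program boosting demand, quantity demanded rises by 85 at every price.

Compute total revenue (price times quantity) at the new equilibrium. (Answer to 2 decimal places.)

Initially, 769 - 3P = 2P - 91, so 860 = 5P and P = 172, q = 253.
The shock moves the curves to qd = 854 - 3P and qs = 2P - 91.
Clearing the new market: 854 - 3P = 2P - 91, so P = 189 and q = 287.
New expenditure = 189 × 287 = 54243.00.

54243.00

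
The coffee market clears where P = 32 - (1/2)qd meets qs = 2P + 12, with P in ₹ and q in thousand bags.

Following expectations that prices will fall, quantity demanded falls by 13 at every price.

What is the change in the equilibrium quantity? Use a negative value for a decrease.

Initially, 64 - 2P = 2P + 12, so 52 = 4P and P = 13, q = 38.
The new curves are qd = 51 - 2P (demand) and qs = 2P + 12 (supply).
New equilibrium: 51 - 2P = 2P + 12 ⇒ 39 = 4P ⇒ P = 9.75, q = 31.5.
Δq = 31.5 − 38 = -6.5.

-6.5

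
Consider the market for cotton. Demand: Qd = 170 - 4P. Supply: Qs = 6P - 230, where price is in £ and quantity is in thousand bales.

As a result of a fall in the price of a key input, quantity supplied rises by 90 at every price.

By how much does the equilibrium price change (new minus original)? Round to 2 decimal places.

Initially, 170 - 4P = 6P - 230, so 400 = 10P and P = 40, Q = 10.
The new curves are Qd = 170 - 4P (demand) and Qs = 6P - 140 (supply).
Clearing the new market: 170 - 4P = 6P - 140, so P = 31 and Q = 46.
ΔP = 31 − 40 = -9.00.

-9.00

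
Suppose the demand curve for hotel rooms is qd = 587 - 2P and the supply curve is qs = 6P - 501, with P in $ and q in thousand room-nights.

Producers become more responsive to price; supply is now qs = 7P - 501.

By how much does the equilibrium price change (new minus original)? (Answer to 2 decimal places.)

Before the shock: 587 - 2P = 6P - 501 ⇒ 1088 = 8P ⇒ P = 136, q = 315.
The shock moves the curves to qd = 587 - 2P and qs = 7P - 501.
Equate the new curves: 587 - 2P = 7P - 501, giving 1088 = 9P, P = 1088/9 ≈ 120.8889, q = 3107/9 ≈ 345.2222.
ΔP = 120.8889 − 136 = -15.11.

-15.11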